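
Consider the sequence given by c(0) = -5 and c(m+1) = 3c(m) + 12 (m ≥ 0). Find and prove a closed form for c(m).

Claim: c(m) = 3^m − 6.

Base case: c(0) = -5, and 3^0 − 6 = 1 − 6 = -5.
Assume c(k) = 3^k − 6 for some k ≥ 0.
Then c(k+1) = 3c(k) + 12 = 3·(3^k − 6) + 12 = 3^{k+1} − 18 + 12 = 3^{k+1} − 6.
By induction, c(m) = 3^m − 6 for all m ≥ 0.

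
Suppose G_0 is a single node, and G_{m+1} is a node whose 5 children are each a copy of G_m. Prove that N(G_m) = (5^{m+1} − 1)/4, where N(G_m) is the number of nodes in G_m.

Base case: N(G_0) = 1, and (5^{0+1} − 1)/4 = 1.
Assume N(G_k) = (5^{k+1} − 1)/4.
Then N(G_{k+1}) = 1 + 5N(G_k) = 1 + 5·(5^{k+1} − 1)/4 = 1 + (5^{k+2} − 5)/4 = (4 + 5^{k+2} − 5)/4 = (5^{k+2} − 1)/4.
Hence N(G_m) = (5^{m+1} − 1)/4 for every m ≥ 0, by induction.

N(G_m) = (5^{m+1} − 1)/4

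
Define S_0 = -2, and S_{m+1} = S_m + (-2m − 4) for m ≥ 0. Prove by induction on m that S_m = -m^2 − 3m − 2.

Base case: S_0 = -2, and -0^2 − 3·0 − 2 = -2.
Assume S_j = -j^2 − 3j − 2.
Then S_{j+1} = S_j + (-2j − 4) = (-j^2 − 3j − 2) + (-2j − 4) = -j^2 − 5j − 6,
and -(j+1)^2 − 3·(j+1) − 2 = -j^2 − 5j − 6.
Hence S_m = -m^2 − 3m − 2 for every m ≥ 0, by induction.

S_m = -m^2 − 3m − 2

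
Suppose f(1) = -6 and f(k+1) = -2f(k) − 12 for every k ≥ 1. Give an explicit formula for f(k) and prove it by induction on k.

Claim: f(k) = (-2)^k − 4.

Base case: f(1) = -6, and (-2)^1 − 4 = -2 − 4 = -6.
Assume f(m) = (-2)^m − 4 for some m ≥ 1.
Then f(m+1) = -2f(m) − 12 = -2·((-2)^m − 4) − 12 = -2·(-2)^m + 8 − 12 = (-2)^{m+1} − 4.
This completes the inductive step, so f(k) = (-2)^k − 4 for all k ≥ 1.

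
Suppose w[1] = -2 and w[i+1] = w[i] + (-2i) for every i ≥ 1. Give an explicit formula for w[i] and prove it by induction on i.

Claim: w[i] = -i^2 + i − 2.

Base case: w[1] = -2, and -1^2 + 1 − 2 = -2.
Assume w[m] = -m^2 + m − 2.
Then w[m+1] = w[m] + (-2m) = (-m^2 + m − 2) + (-2m) = -m^2 − m − 2,
and -(m+1)^2 + (m+1) − 2 = -m^2 − m − 2.
This completes the inductive step, so w[i] = -i^2 + i − 2 for all i ≥ 1.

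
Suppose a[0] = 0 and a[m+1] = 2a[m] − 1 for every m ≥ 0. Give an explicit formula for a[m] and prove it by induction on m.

Claim: a[m] = -2^m + 1.

Base case: a[0] = 0, and -2^0 + 1 = -1 + 1 = 0.
Assume a[k] = -2^k + 1 for some k ≥ 0.
Then a[k+1] = 2a[k] − 1 = 2·(-2^k + 1) − 1 = -2^{k+1} + 2 − 1 = -2^{k+1} + 1.
Hence a[m] = -2^m + 1 for every m ≥ 0, by induction.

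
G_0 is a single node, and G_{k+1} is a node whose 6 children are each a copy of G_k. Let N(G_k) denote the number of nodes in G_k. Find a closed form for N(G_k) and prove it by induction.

Claim: N(G_k) = (6^{k+1} − 1)/5.

Base case: N(G_0) = 1, and (6^{0+1} − 1)/5 = 1.
Assume N(G_r) = (6^{r+1} − 1)/5.
Then N(G_{r+1}) = 1 + 6N(G_r) = 1 + 6·(6^{r+1} − 1)/5 = 1 + (6^{r+2} − 6)/5 = (5 + 6^{r+2} − 6)/5 = (6^{r+2} − 1)/5.
This completes the inductive step, so N(G_k) = (6^{k+1} − 1)/5 for all k ≥ 0.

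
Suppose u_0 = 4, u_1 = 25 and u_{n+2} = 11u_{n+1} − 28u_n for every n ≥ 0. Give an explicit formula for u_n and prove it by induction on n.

Claim: u_n = 3·7^n + 4^n.

Base cases: u_0 = 4 and 3·7^0 + 4^0 = 4; u_1 = 25 and 3·7^1 + 4^1 = 25.
Assume u_j = 3·7^j + 4^j for all 0 ≤ j ≤ k, where k ≥ 1.
Then u_{k+1} = 11u_k − 28u_{k−1} = 11·(3·7^k + 4^k) − 28·(3·7^{k−1} + 4^{k−1}) = 3·(11·7 − 28)7^{k−1} + (11·4 − 28)4^{k−1} = 147·7^{k−1} + 16·4^{k−1} = 3·7^{k+1} + 4^{k+1}.
By strong induction, u_n = 3·7^n + 4^n for all n ≥ 0.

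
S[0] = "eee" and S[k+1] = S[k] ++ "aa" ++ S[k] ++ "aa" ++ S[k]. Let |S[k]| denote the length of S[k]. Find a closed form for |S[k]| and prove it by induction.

Claim: |S[k]| = 5·3^k − 2.

Base case: |S[0]| = 3, and 5·3^0 − 2 = 3.
Assume |S[r]| = 5·3^r − 2.
Then |S[r+1]| = 3|S[r]| + 4 = 3(5·3^r − 2) + 4 = 5·3^{r+1} − 6 + 4 = 5·3^{r+1} − 2.
Hence |S[k]| = 5·3^k − 2 for every k ≥ 0, by induction.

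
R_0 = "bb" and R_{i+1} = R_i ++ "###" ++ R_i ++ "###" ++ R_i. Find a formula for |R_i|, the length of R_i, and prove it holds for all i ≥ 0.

Claim: |R_i| = 5·3^i − 3.

Base case: |R_0| = 2, and 5·3^0 − 3 = 2.
Assume |R_m| = 5·3^m − 3.
Then |R_{m+1}| = 3|R_m| + 6 = 3(5·3^m − 3) + 6 = 5·3^{m+1} − 9 + 6 = 5·3^{m+1} − 3.
So the formula holds for m+1, and by induction |R_i| = 5·3^i − 3 for all i ≥ 0.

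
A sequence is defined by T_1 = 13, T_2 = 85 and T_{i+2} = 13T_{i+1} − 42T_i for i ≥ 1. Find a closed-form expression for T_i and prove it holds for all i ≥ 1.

Claim: T_i = 7^i + 6^i.

Base cases: T_1 = 13 and 7^1 + 6^1 = 13; T_2 = 85 and 7^2 + 6^2 = 85.
Assume T_j = 7^j + 6^j for all 1 ≤ j ≤ r, where r ≥ 2.
Then T_{r+1} = 13T_r − 42T_{r−1} = 13·(7^r + 6^r) − 42·(7^{r−1} + 6^{r−1}) = (13·7 − 42)7^{r−1} + (13·6 − 42)6^{r−1} = 49·7^{r−1} + 36·6^{r−1} = 7^{r+1} + 6^{r+1}.
By strong induction, T_i = 7^i + 6^i for all i ≥ 1.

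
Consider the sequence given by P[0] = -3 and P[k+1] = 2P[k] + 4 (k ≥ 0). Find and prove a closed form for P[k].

Claim: P[k] = 2^k − 4.

Base case: P[0] = -3, and 2^0 − 4 = 1 − 4 = -3.
Assume P[m] = 2^m − 4 for some m ≥ 0.
Then P[m+1] = 2P[m] + 4 = 2·(2^m − 4) + 4 = 2^{m+1} − 8 + 4 = 2^{m+1} − 4.
By induction, P[k] = 2^k − 4 for all k ≥ 0.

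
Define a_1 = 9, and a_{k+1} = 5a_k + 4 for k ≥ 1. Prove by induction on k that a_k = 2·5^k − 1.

Base case: a_1 = 9, and 2·5^1 − 1 = 10 − 1 = 9.
Assume a_m = 2·5^m − 1 for some m ≥ 1.
Then a_{m+1} = 5a_m + 4 = 5·(2·5^m − 1) + 4 = 10·5^m − 5 + 4 = 2·5^{m+1} − 1.
Hence a_k = 2·5^k − 1 for every k ≥ 1, by induction.

a_k = 2·5^k − 1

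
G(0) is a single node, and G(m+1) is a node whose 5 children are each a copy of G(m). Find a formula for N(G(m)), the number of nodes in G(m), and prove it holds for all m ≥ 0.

Claim: N(G(m)) = (5^{m+1} − 1)/4.

Base case: N(G(0)) = 1, and (5^{0+1} − 1)/4 = 1.
Assume N(G(j)) = (5^{j+1} − 1)/4.
Then N(G(j+1)) = 1 + 5N(G(j)) = 1 + 5·(5^{j+1} − 1)/4 = 1 + (5^{j+2} − 5)/4 = (4 + 5^{j+2} − 5)/4 = (5^{j+2} − 1)/4.
Hence N(G(m)) = (5^{m+1} − 1)/4 for every m ≥ 0, by induction.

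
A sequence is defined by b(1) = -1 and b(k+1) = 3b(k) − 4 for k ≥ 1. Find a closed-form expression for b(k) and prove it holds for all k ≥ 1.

Claim: b(k) = -3^k + 2.

Base case: b(1) = -1, and -3^1 + 2 = -3 + 2 = -1.
Assume b(j) = -3^j + 2 for some j ≥ 1.
Then b(j+1) = 3b(j) − 4 = 3·(-3^j + 2) − 4 = -3^{j+1} + 6 − 4 = -3^{j+1} + 2.
This completes the inductive step, so b(k) = -3^k + 2 for all k ≥ 1.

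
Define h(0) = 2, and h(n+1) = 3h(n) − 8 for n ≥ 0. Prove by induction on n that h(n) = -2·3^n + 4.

Base case: h(0) = 2, and -2·3^0 + 4 = -2 + 4 = 2.
Assume h(r) = -2·3^r + 4 for some r ≥ 0.
Then h(r+1) = 3h(r) − 8 = 3·(-2·3^r + 4) − 8 = -6·3^r + 12 − 8 = -2·3^{r+1} + 4.
So the formula holds for r+1, and by induction h(n) = -2·3^n + 4 for all n ≥ 0.

h(n) = -2·3^n + 4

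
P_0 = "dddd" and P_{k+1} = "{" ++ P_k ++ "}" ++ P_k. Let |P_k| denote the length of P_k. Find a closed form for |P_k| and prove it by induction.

Claim: |P_k| = 6·2^k − 2.

Base case: |P_0| = 4, and 6·2^0 − 2 = 4.
Assume |P_r| = 6·2^r − 2.
Then |P_{r+1}| = 1 + |P_r| + 1 + |P_r| = 2|P_r| + 2 = 2(6·2^r − 2) + 2 = 6·2^{r+1} − 4 + 2 = 6·2^{r+1} − 2.
So the formula holds for r+1, and by induction |P_k| = 6·2^k − 2 for all k ≥ 0.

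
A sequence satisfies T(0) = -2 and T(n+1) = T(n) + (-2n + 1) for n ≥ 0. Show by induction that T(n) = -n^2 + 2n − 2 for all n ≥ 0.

Base case: T(0) = -2, and -0^2 + 2·0 − 2 = -2.
Assume T(m) = -m^2 + 2m − 2.
Then T(m+1) = T(m) + (-2m + 1) = (-m^2 + 2m − 2) + (-2m + 1) = -m^2 − 1,
and -(m+1)^2 + 2·(m+1) − 2 = -m^2 − 1.
This completes the inductive step, so T(n) = -n^2 + 2n − 2 for all n ≥ 0.

T(n) = -n^2 + 2n − 2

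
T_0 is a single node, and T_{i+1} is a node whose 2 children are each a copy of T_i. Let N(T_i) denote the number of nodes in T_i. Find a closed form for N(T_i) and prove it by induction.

Claim: N(T_i) = 2^{i+1} − 1.

Base case: N(T_0) = 1, and 2^{0+1} − 1 = 1.
Assume N(T_j) = 2^{j+1} − 1.
Then N(T_{j+1}) = 1 + 2N(T_j) = 1 + 2(2^{j+1} − 1) = 2^{j+2} − 2 + 1 = 2^{j+2} − 1.
By induction, N(T_i) = 2^{i+1} − 1 for all i ≥ 0.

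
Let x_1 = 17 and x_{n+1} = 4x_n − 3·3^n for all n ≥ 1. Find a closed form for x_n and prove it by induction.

Claim: x_n = 2·4^n + 3·3^n.

Base case: x_1 = 17, and 2·4^1 + 3·3^1 = 8 + 9 = 17.
Assume x_m = 2·4^m + 3·3^m for some m ≥ 1.
Then x_{m+1} = 4x_m − 3·3^m = 4·(2·4^m + 3·3^m) − 3·3^m = 2·4^{m+1} + 12·3^m − 3·3^m = 2·4^{m+1} + 9·3^m = 2·4^{m+1} + 3·3^{m+1}.
This completes the inductive step, so x_n = 2·4^n + 3·3^n for all n ≥ 1.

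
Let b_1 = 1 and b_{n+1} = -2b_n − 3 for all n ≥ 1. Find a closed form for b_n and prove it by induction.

Claim: b_n = -(-2)^n − 1.

Base case: b_1 = 1, and -(-2)^1 − 1 = 2 − 1 = 1.
Assume b_j = -(-2)^j − 1 for some j ≥ 1.
Then b_{j+1} = -2b_j − 3 = -2·(-(-2)^j − 1) − 3 = 2·(-2)^j + 2 − 3 = -(-2)^{j+1} − 1.
So the formula holds for j+1, and by induction b_n = -(-2)^n − 1 for all n ≥ 1.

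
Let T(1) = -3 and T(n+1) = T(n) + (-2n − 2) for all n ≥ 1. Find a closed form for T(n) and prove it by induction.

Claim: T(n) = -n^2 − n − 1.

Base case: T(1) = -3, and -1^2 − 1 − 1 = -3.
Assume T(j) = -j^2 − j − 1.
Then T(j+1) = T(j) + (-2j − 2) = (-j^2 − j − 1) + (-2j − 2) = -j^2 − 3j − 3,
and -(j+1)^2 − (j+1) − 1 = -j^2 − 3j − 3.
Hence T(n) = -n^2 − n − 1 for every n ≥ 1, by induction.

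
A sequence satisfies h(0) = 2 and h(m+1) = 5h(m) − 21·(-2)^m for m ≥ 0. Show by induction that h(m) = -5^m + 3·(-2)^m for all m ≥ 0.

Base case: h(0) = 2, and -5^0 + 3·(-2)^0 = -1 + 3 = 2.
Assume h(r) = -5^r + 3·(-2)^r for some r ≥ 0.
Then h(r+1) = 5h(r) − 21·(-2)^r = 5·(-5^r + 3·(-2)^r) − 21·(-2)^r = -5^{r+1} + 15·(-2)^r − 21·(-2)^r = -5^{r+1} − 6·(-2)^r = -5^{r+1} + 3·(-2)^{r+1}.
This completes the inductive step, so h(m) = -5^m + 3·(-2)^m for all m ≥ 0.

h(m) = -5^m + 3·(-2)^m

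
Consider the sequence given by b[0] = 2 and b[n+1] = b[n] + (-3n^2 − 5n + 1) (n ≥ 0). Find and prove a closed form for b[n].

Claim: b[n] = -n^3 − n^2 + 3n + 2.

Base case: b[0] = 2, and -0^3 − 0^2 + 3·0 + 2 = 2.
Assume b[k] = -k^3 − k^2 + 3k + 2.
Then b[k+1] = b[k] + (-3k^2 − 5k + 1) = (-k^3 − k^2 + 3k + 2) + (-3k^2 − 5k + 1) = -k^3 − 4k^2 − 2k + 3,
and -(k+1)^3 − (k+1)^2 + 3·(k+1) + 2 = -k^3 − 4k^2 − 2k + 3.
Hence b[n] = -n^3 − n^2 + 3n + 2 for every n ≥ 0, by induction.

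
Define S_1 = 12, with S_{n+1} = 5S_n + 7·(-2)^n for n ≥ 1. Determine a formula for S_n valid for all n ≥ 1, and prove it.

Claim: S_n = 2·5^n − (-2)^n.

Base case: S_1 = 12, and 2·5^1 − (-2)^1 = 10 + 2 = 12.
Assume S_m = 2·5^m − (-2)^m for some m ≥ 1.
Then S_{m+1} = 5S_m + 7·(-2)^m = 5·(2·5^m − (-2)^m) + 7·(-2)^m = 2·5^{m+1} − 5·(-2)^m + 7·(-2)^m = 2·5^{m+1} + 2·(-2)^m = 2·5^{m+1} − (-2)^{m+1}.
Hence S_n = 2·5^n − (-2)^n for every n ≥ 1, by induction.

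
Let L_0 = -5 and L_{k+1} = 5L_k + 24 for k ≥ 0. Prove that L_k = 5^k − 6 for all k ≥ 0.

Base case: L_0 = -5, and 5^0 − 6 = 1 − 6 = -5.
Assume L_r = 5^r − 6 for some r ≥ 0.
Then L_{r+1} = 5L_r + 24 = 5·(5^r − 6) + 24 = 5^{r+1} − 30 + 24 = 5^{r+1} − 6.
By induction, L_k = 5^k − 6 for all k ≥ 0.

L_k = 5^k − 6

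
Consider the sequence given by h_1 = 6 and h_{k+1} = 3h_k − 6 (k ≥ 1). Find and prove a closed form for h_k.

Claim: h_k = 3^k + 3.

Base case: h_1 = 6, and 3^1 + 3 = 3 + 3 = 6.
Assume h_m = 3^m + 3 for some m ≥ 1.
Then h_{m+1} = 3h_m − 6 = 3·(3^m + 3) − 6 = 3^{m+1} + 9 − 6 = 3^{m+1} + 3.
So the formula holds for m+1, and by induction h_k = 3^k + 3 for all k ≥ 1.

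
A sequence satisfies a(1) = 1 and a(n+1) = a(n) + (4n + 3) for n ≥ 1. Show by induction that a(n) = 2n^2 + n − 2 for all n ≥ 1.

Base case: a(1) = 1, and 2·1^2 + 1 − 2 = 1.
Assume a(j) = 2j^2 + j − 2.
Then a(j+1) = a(j) + (4j + 3) = (2j^2 + j − 2) + (4j + 3) = 2j^2 + 5j + 1,
and 2·(j+1)^2 + (j+1) − 2 = 2j^2 + 5j + 1.
Hence a(n) = 2n^2 + n − 2 for every n ≥ 1, by induction.

a(n) = 2n^2 + n − 2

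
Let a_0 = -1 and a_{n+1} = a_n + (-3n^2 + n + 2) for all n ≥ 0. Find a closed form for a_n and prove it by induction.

Claim: a_n = -n^3 + 2n^2 + n − 1.

Base case: a_0 = -1, and -0^3 + 2·0^2 + 0 − 1 = -1.
Assume a_k = -k^3 + 2k^2 + k − 1.
Then a_{k+1} = a_k + (-3k^2 + k + 2) = (-k^3 + 2k^2 + k − 1) + (-3k^2 + k + 2) = -k^3 − k^2 + 2k + 1,
and -(k+1)^3 + 2·(k+1)^2 + (k+1) − 1 = -k^3 − k^2 + 2k + 1.
By induction, a_n = -n^3 + 2n^2 + n − 1 for all n ≥ 0.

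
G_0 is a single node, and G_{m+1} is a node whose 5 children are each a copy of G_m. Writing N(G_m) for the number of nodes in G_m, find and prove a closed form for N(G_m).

Claim: N(G_m) = (5^{m+1} − 1)/4.

Base case: N(G_0) = 1, and (5^{0+1} − 1)/4 = 1.
Assume N(G_j) = (5^{j+1} − 1)/4.
Then N(G_{j+1}) = 1 + 5N(G_j) = 1 + 5·(5^{j+1} − 1)/4 = 1 + (5^{j+2} − 5)/4 = (4 + 5^{j+2} − 5)/4 = (5^{j+2} − 1)/4.
So the formula holds for j+1, and by induction N(G_m) = (5^{m+1} − 1)/4 for all m ≥ 0.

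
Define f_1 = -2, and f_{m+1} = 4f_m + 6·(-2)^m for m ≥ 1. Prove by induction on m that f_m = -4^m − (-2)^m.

Base case: f_1 = -2, and -4^1 − (-2)^1 = -4 + 2 = -2.
Assume f_j = -4^j − (-2)^j for some j ≥ 1.
Then f_{j+1} = 4f_j + 6·(-2)^j = 4·(-4^j − (-2)^j) + 6·(-2)^j = -4^{j+1} − 4·(-2)^j + 6·(-2)^j = -4^{j+1} + 2·(-2)^j = -4^{j+1} − (-2)^{j+1}.
So the formula holds for j+1, and by induction f_m = -4^m − (-2)^m for all m ≥ 1.

f_m = -4^m − (-2)^m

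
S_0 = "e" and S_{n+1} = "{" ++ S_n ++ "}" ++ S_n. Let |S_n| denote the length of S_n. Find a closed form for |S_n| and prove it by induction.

Claim: |S_n| = 3·2^n − 2.

Base case: |S_0| = 1, and 3·2^0 − 2 = 1.
Assume |S_j| = 3·2^j − 2.
Then |S_{j+1}| = 1 + |S_j| + 1 + |S_j| = 2|S_j| + 2 = 2(3·2^j − 2) + 2 = 3·2^{j+1} − 4 + 2 = 3·2^{j+1} − 2.
So the formula holds for j+1, and by induction |S_n| = 3·2^n − 2 for all n ≥ 0.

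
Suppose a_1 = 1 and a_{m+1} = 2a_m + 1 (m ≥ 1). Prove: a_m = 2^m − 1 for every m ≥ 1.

Base case: a_1 = 1, and 2^1 − 1 = 2 − 1 = 1.
Assume a_k = 2^k − 1 for some k ≥ 1.
Then a_{k+1} = 2a_k + 1 = 2·(2^k − 1) + 1 = 2^{k+1} − 2 + 1 = 2^{k+1} − 1.
So the formula holds for k+1, and by induction a_m = 2^m − 1 for all m ≥ 1.

a_m = 2^m − 1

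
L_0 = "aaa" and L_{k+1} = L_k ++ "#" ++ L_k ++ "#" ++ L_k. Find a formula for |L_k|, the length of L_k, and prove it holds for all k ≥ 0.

Claim: |L_k| = 4·3^k − 1.

Base case: |L_0| = 3, and 4·3^0 − 1 = 3.
Assume |L_j| = 4·3^j − 1.
Then |L_{j+1}| = 3|L_j| + 2 = 3(4·3^j − 1) + 2 = 4·3^{j+1} − 3 + 2 = 4·3^{j+1} − 1.
Hence |L_k| = 4·3^k − 1 for every k ≥ 0, by induction.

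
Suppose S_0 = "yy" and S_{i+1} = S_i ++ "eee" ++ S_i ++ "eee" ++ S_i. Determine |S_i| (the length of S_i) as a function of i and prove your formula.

Claim: |S_i| = 5·3^i − 3.

Base case: |S_0| = 2, and 5·3^0 − 3 = 2.
Assume |S_j| = 5·3^j − 3.
Then |S_{j+1}| = 3|S_j| + 6 = 3(5·3^j − 3) + 6 = 5·3^{j+1} − 9 + 6 = 5·3^{j+1} − 3.
So the formula holds for j+1, and by induction |S_i| = 5·3^i − 3 for all i ≥ 0.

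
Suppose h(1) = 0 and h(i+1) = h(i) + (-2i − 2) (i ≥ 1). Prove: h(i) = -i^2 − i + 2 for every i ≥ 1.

Base case: h(1) = 0, and -1^2 − 1 + 2 = 0.
Assume h(m) = -m^2 − m + 2.
Then h(m+1) = h(m) + (-2m − 2) = (-m^2 − m + 2) + (-2m − 2) = -m^2 − 3m,
and -(m+1)^2 − (m+1) + 2 = -m^2 − 3m.
By induction, h(i) = -i^2 − i + 2 for all i ≥ 1.

h(i) = -i^2 − i + 2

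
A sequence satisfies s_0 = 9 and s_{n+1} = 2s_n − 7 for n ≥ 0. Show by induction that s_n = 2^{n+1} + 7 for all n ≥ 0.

Base case: s_0 = 9, and 2^{0+1} + 7 = 2 + 7 = 9.
Assume s_j = 2^{j+1} + 7 for some j ≥ 0.
Then s_{j+1} = 2s_j − 7 = 2·(2^{j+1} + 7) − 7 = 2^{j+2} + 14 − 7 = 2^{j+2} + 7.
So the formula holds for j+1, and by induction s_n = 2^{n+1} + 7 for all n ≥ 0.

s_n = 2^{n+1} + 7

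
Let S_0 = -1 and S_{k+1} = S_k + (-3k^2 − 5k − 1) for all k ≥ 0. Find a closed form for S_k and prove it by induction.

Claim: S_k = -k^3 − k^2 + k − 1.

Base case: S_0 = -1, and -0^3 − 0^2 + 0 − 1 = -1.
Assume S_r = -r^3 − r^2 + r − 1.
Then S_{r+1} = S_r + (-3r^2 − 5r − 1) = (-r^3 − r^2 + r − 1) + (-3r^2 − 5r − 1) = -r^3 − 4r^2 − 4r − 2,
and -(r+1)^3 − (r+1)^2 + (r+1) − 1 = -r^3 − 4r^2 − 4r − 2.
By induction, S_k = -k^3 − k^2 + k − 1 for all k ≥ 0.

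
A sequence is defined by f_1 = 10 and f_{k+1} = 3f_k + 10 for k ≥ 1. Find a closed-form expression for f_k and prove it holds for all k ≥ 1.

Claim: f_k = 5·3^k − 5.

Base case: f_1 = 10, and 5·3^1 − 5 = 15 − 5 = 10.
Assume f_m = 5·3^m − 5 for some m ≥ 1.
Then f_{m+1} = 3f_m + 10 = 3·(5·3^m − 5) + 10 = 15·3^m − 15 + 10 = 5·3^{m+1} − 5.
Hence f_k = 5·3^k − 5 for every k ≥ 1, by induction.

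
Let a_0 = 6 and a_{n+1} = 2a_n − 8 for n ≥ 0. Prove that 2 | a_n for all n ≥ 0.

Base case: a_0 = 6 = 2·3, so 2 | a_0.
Assume 2 | a_m, so a_m = 2t for some integer t.
Then a_{m+1} = 2a_m − 8 = 2·(2t) − 8 = 2(2t − 4), so 2 | a_{m+1}.
So the property holds for m+1, and by induction 2 | a_n for all n ≥ 0.

2 | a_n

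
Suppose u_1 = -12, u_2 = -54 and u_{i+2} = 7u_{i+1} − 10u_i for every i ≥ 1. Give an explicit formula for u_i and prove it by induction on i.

Claim: u_i = -2^i − 2·5^i.

Base cases: u_1 = -12 and -2^1 − 2·5^1 = -12; u_2 = -54 and -2^2 − 2·5^2 = -54.
Assume u_j = -2^j − 2·5^j for all 1 ≤ j ≤ k, where k ≥ 2.
Then u_{k+1} = 7u_k − 10u_{k−1} = 7·(-2^k − 2·5^k) − 10·(-2^{k−1} − 2·5^{k−1}) = -(7·2 − 10)2^{k−1} − 2·(7·5 − 10)5^{k−1} = -4·2^{k−1} − 50·5^{k−1} = -2^{k+1} − 2·5^{k+1}.
This completes the inductive step, so u_i = -2^i − 2·5^i for all i ≥ 1.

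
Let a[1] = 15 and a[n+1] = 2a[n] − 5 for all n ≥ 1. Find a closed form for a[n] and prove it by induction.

Claim: a[n] = 5·2^n + 5.

Base case: a[1] = 15, and 5·2^1 + 5 = 10 + 5 = 15.
Assume a[j] = 5·2^j + 5 for some j ≥ 1.
Then a[j+1] = 2a[j] − 5 = 2·(5·2^j + 5) − 5 = 10·2^j + 10 − 5 = 5·2^{j+1} + 5.
Hence a[n] = 5·2^n + 5 for every n ≥ 1, by induction.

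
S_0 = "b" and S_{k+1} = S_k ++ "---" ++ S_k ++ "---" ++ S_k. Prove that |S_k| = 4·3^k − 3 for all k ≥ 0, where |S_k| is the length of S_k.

Base case: |S_0| = 1, and 4·3^0 − 3 = 1.
Assume |S_j| = 4·3^j − 3.
Then |S_{j+1}| = 3|S_j| + 6 = 3(4·3^j − 3) + 6 = 4·3^{j+1} − 9 + 6 = 4·3^{j+1} − 3.
This completes the inductive step, so |S_k| = 4·3^k − 3 for all k ≥ 0.

|S_k| = 4·3^k − 3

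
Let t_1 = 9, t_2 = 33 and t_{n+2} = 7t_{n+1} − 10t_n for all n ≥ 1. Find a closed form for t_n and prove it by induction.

Claim: t_n = 5^n + 2·2^n.

Base cases: t_1 = 9 and 5^1 + 2·2^1 = 9; t_2 = 33 and 5^2 + 2·2^2 = 33.
Assume t_j = 5^j + 2·2^j for all 1 ≤ j ≤ r, where r ≥ 2.
Then t_{r+1} = 7t_r − 10t_{r−1} = 7·(5^r + 2·2^r) − 10·(5^{r−1} + 2·2^{r−1}) = (7·5 − 10)5^{r−1} + 2·(7·2 − 10)2^{r−1} = 25·5^{r−1} + 8·2^{r−1} = 5^{r+1} + 2·2^{r+1}.
By strong induction, t_n = 5^n + 2·2^n for all n ≥ 1.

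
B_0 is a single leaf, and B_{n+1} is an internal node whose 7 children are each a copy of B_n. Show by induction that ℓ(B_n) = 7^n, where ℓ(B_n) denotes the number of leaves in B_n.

Base case: ℓ(B_0) = 1, and 7^0 = 1.
Assume ℓ(B_r) = 7^r.
Then ℓ(B_{r+1}) = 7·ℓ(B_r) = 7·7^r = 7^{r+1}.
So the formula holds for r+1, and by induction ℓ(B_n) = 7^n for all n ≥ 0.

ℓ(B_n) = 7^n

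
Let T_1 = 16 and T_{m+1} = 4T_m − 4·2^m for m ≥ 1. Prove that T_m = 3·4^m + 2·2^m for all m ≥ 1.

Base case: T_1 = 16, and 3·4^1 + 2·2^1 = 12 + 4 = 16.
Assume T_r = 3·4^r + 2·2^r for some r ≥ 1.
Then T_{r+1} = 4T_r − 4·2^r = 4·(3·4^r + 2·2^r) − 4·2^r = 3·4^{r+1} + 8·2^r − 4·2^r = 3·4^{r+1} + 4·2^r = 3·4^{r+1} + 2·2^{r+1}.
This completes the inductive step, so T_m = 3·4^m + 2·2^m for all m ≥ 1.

T_m = 3·4^m + 2·2^m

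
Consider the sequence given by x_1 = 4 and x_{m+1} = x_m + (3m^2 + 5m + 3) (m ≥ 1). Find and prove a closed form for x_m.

Claim: x_m = m^3 + m^2 + m + 1.

Base case: x_1 = 4, and 1^3 + 1^2 + 1 + 1 = 4.
Assume x_j = j^3 + j^2 + j + 1.
Then x_{j+1} = x_j + (3j^2 + 5j + 3) = (j^3 + j^2 + j + 1) + (3j^2 + 5j + 3) = j^3 + 4j^2 + 6j + 4,
and (j+1)^3 + (j+1)^2 + (j+1) + 1 = j^3 + 4j^2 + 6j + 4.
Hence x_m = m^3 + m^2 + m + 1 for every m ≥ 1, by induction.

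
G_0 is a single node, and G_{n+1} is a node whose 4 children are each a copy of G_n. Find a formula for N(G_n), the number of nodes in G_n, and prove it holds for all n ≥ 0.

Claim: N(G_n) = (4^{n+1} − 1)/3.

Base case: N(G_0) = 1, and (4^{0+1} − 1)/3 = 1.
Assume N(G_r) = (4^{r+1} − 1)/3.
Then N(G_{r+1}) = 1 + 4N(G_r) = 1 + 4·(4^{r+1} − 1)/3 = 1 + (4^{r+2} − 4)/3 = (3 + 4^{r+2} − 4)/3 = (4^{r+2} − 1)/3.
This completes the inductive step, so N(G_n) = (4^{n+1} − 1)/3 for all n ≥ 0.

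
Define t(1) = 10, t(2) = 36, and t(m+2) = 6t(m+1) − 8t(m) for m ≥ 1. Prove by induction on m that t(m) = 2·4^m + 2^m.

Base cases: t(1) = 10 and 2·4^1 + 2^1 = 10; t(2) = 36 and 2·4^2 + 2^2 = 36.
Assume t(j) = 2·4^j + 2^j for all 1 ≤ j ≤ r, where r ≥ 2.
Then t(r+1) = 6t(r) − 8t(r−1) = 6·(2·4^r + 2^r) − 8·(2·4^{r−1} + 2^{r−1}) = 2·(6·4 − 8)4^{r−1} + (6·2 − 8)2^{r−1} = 32·4^{r−1} + 4·2^{r−1} = 2·4^{r+1} + 2^{r+1}.
So the formula holds for r+1, and by strong induction t(m) = 2·4^m + 2^m for all m ≥ 1.

t(m) = 2·4^m + 2^m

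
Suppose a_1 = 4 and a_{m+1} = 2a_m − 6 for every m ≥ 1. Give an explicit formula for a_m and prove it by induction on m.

Claim: a_m = -2^m + 6.

Base case: a_1 = 4, and -2^1 + 6 = -2 + 6 = 4.
Assume a_r = -2^r + 6 for some r ≥ 1.
Then a_{r+1} = 2a_r − 6 = 2·(-2^r + 6) − 6 = -2^{r+1} + 12 − 6 = -2^{r+1} + 6.
So the formula holds for r+1, and by induction a_m = -2^m + 6 for all m ≥ 1.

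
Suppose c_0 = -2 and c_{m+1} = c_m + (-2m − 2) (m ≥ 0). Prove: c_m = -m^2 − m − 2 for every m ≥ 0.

Base case: c_0 = -2, and -0^2 − 0 − 2 = -2.
Assume c_k = -k^2 − k − 2.
Then c_{k+1} = c_k + (-2k − 2) = (-k^2 − k − 2) + (-2k − 2) = -k^2 − 3k − 4,
and -(k+1)^2 − (k+1) − 2 = -k^2 − 3k − 4.
This completes the inductive step, so c_m = -m^2 − m − 2 for all m ≥ 0.

c_m = -m^2 − m − 2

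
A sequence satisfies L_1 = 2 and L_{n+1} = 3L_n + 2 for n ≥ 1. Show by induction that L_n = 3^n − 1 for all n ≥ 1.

Base case: L_1 = 2, and 3^1 − 1 = 3 − 1 = 2.
Assume L_r = 3^r − 1 for some r ≥ 1.
Then L_{r+1} = 3L_r + 2 = 3·(3^r − 1) + 2 = 3^{r+1} − 3 + 2 = 3^{r+1} − 1.
So the formula holds for r+1, and by induction L_n = 3^n − 1 for all n ≥ 1.

L_n = 3^n − 1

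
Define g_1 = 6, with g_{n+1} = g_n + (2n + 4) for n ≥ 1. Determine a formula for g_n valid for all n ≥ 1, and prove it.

Claim: g_n = n^2 + 3n + 2.

Base case: g_1 = 6, and 1^2 + 3·1 + 2 = 6.
Assume g_r = r^2 + 3r + 2.
Then g_{r+1} = g_r + (2r + 4) = (r^2 + 3r + 2) + (2r + 4) = r^2 + 5r + 6,
and (r+1)^2 + 3·(r+1) + 2 = r^2 + 5r + 6.
By induction, g_n = n^2 + 3n + 2 for all n ≥ 1.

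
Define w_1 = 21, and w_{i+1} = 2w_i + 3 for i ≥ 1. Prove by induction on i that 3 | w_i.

Base case: w_1 = 21 = 3·7, so 3 | w_1.
Assume 3 | w_j, so w_j = 3t for some integer t.
Then w_{j+1} = 2w_j + 3 = 2·(3t) + 3 = 3(2t + 1), so 3 | w_{j+1}.
This completes the inductive step, so 3 | w_i for all i ≥ 1.

3 | w_i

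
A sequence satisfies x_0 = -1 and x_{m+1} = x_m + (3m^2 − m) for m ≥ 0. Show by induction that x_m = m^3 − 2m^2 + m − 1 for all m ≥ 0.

Base case: x_0 = -1, and 0^3 − 2·0^2 + 0 − 1 = -1.
Assume x_j = j^3 − 2j^2 + j − 1.
Then x_{j+1} = x_j + (3j^2 − j) = (j^3 − 2j^2 + j − 1) + (3j^2 − j) = j^3 + j^2 − 1,
and (j+1)^3 − 2·(j+1)^2 + (j+1) − 1 = j^3 + j^2 − 1.
This completes the inductive step, so x_m = m^3 − 2m^2 + m − 1 for all m ≥ 0.

x_m = m^3 − 2m^2 + m − 1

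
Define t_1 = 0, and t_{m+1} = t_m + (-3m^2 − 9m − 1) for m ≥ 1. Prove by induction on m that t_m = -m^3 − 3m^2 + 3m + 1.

Base case: t_1 = 0, and -1^3 − 3·1^2 + 3·1 + 1 = 0.
Assume t_j = -j^3 − 3j^2 + 3j + 1.
Then t_{j+1} = t_j + (-3j^2 − 9j − 1) = (-j^3 − 3j^2 + 3j + 1) + (-3j^2 − 9j − 1) = -j^3 − 6j^2 − 6j,
and -(j+1)^3 − 3·(j+1)^2 + 3·(j+1) + 1 = -j^3 − 6j^2 − 6j.
Hence t_m = -m^3 − 3m^2 + 3m + 1 for every m ≥ 1, by induction.

t_m = -m^3 − 3m^2 + 3m + 1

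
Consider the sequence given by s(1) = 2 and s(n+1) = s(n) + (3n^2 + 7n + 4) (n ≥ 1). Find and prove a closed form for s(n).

Claim: s(n) = n^3 + 2n^2 + n − 2.

Base case: s(1) = 2, and 1^3 + 2·1^2 + 1 − 2 = 2.
Assume s(m) = m^3 + 2m^2 + m − 2.
Then s(m+1) = s(m) + (3m^2 + 7m + 4) = (m^3 + 2m^2 + m − 2) + (3m^2 + 7m + 4) = m^3 + 5m^2 + 8m + 2,
and (m+1)^3 + 2·(m+1)^2 + (m+1) − 2 = m^3 + 5m^2 + 8m + 2.
This completes the inductive step, so s(n) = n^3 + 2n^2 + n − 2 for all n ≥ 1.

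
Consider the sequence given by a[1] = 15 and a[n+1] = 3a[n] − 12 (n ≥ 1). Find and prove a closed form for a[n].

Claim: a[n] = 3^{n+1} + 6.

Base case: a[1] = 15, and 3^{1+1} + 6 = 9 + 6 = 15.
Assume a[r] = 3^{r+1} + 6 for some r ≥ 1.
Then a[r+1] = 3a[r] − 12 = 3·(3^{r+1} + 6) − 12 = 3^{r+2} + 18 − 12 = 3^{r+2} + 6.
This completes the inductive step, so a[n] = 3^{n+1} + 6 for all n ≥ 1.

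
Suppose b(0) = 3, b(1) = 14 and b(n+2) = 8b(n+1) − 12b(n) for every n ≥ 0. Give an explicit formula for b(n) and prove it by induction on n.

Claim: b(n) = 2^n + 2·6^n.

Base cases: b(0) = 3 and 2^0 + 2·6^0 = 3; b(1) = 14 and 2^1 + 2·6^1 = 14.
Assume b(i) = 2^i + 2·6^i for all 0 ≤ i ≤ j, where j ≥ 1.
Then b(j+1) = 8b(j) − 12b(j−1) = 8·(2^j + 2·6^j) − 12·(2^{j−1} + 2·6^{j−1}) = (8·2 − 12)2^{j−1} + 2·(8·6 − 12)6^{j−1} = 4·2^{j−1} + 72·6^{j−1} = 2^{j+1} + 2·6^{j+1}.
Hence b(n) = 2^n + 2·6^n for every n ≥ 0, by strong induction.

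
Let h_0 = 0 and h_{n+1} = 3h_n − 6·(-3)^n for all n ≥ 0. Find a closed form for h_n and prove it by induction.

Claim: h_n = -3^n + (-3)^n.

Base case: h_0 = 0, and -3^0 + (-3)^0 = -1 + 1 = 0.
Assume h_m = -3^m + (-3)^m for some m ≥ 0.
Then h_{m+1} = 3h_m − 6·(-3)^m = 3·(-3^m + (-3)^m) − 6·(-3)^m = -3^{m+1} + 3·(-3)^m − 6·(-3)^m = -3^{m+1} − 3·(-3)^m = -3^{m+1} + (-3)^{m+1}.
So the formula holds for m+1, and by induction h_n = -3^n + (-3)^n for all n ≥ 0.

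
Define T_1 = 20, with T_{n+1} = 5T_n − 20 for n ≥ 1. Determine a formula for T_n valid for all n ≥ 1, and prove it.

Claim: T_n = 3·5^n + 5.

Base case: T_1 = 20, and 3·5^1 + 5 = 15 + 5 = 20.
Assume T_k = 3·5^k + 5 for some k ≥ 1.
Then T_{k+1} = 5T_k − 20 = 5·(3·5^k + 5) − 20 = 15·5^k + 25 − 20 = 3·5^{k+1} + 5.
Hence T_n = 3·5^n + 5 for every n ≥ 1, by induction.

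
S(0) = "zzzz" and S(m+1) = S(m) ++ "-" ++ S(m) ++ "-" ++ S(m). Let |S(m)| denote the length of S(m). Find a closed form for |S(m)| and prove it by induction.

Claim: |S(m)| = 5·3^m − 1.

Base case: |S(0)| = 4, and 5·3^0 − 1 = 4.
Assume |S(r)| = 5·3^r − 1.
Then |S(r+1)| = 3|S(r)| + 2 = 3(5·3^r − 1) + 2 = 5·3^{r+1} − 3 + 2 = 5·3^{r+1} − 1.
Hence |S(m)| = 5·3^m − 1 for every m ≥ 0, by induction.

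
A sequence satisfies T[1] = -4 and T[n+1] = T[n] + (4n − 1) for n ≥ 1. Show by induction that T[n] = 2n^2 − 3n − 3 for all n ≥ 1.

Base case: T[1] = -4, and 2·1^2 − 3·1 − 3 = -4.
Assume T[k] = 2k^2 − 3k − 3.
Then T[k+1] = T[k] + (4k − 1) = (2k^2 − 3k − 3) + (4k − 1) = 2k^2 + k − 4,
and 2·(k+1)^2 − 3·(k+1) − 3 = 2k^2 + k − 4.
This completes the inductive step, so T[n] = 2n^2 − 3n − 3 for all n ≥ 1.

T[n] = 2n^2 − 3n − 3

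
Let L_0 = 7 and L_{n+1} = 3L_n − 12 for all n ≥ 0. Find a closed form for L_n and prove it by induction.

Claim: L_n = 3^n + 6.

Base case: L_0 = 7, and 3^0 + 6 = 1 + 6 = 7.
Assume L_k = 3^k + 6 for some k ≥ 0.
Then L_{k+1} = 3L_k − 12 = 3·(3^k + 6) − 12 = 3^{k+1} + 18 − 12 = 3^{k+1} + 6.
By induction, L_n = 3^n + 6 for all n ≥ 0.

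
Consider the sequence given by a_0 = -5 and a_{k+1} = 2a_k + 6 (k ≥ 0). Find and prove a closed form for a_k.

Claim: a_k = 2^k − 6.

Base case: a_0 = -5, and 2^0 − 6 = 1 − 6 = -5.
Assume a_j = 2^j − 6 for some j ≥ 0.
Then a_{j+1} = 2a_j + 6 = 2·(2^j − 6) + 6 = 2^{j+1} − 12 + 6 = 2^{j+1} − 6.
By induction, a_k = 2^k − 6 for all k ≥ 0.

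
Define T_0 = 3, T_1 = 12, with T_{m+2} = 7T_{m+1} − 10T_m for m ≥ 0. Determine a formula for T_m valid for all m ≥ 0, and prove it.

Claim: T_m = 2·5^m + 2^m.

Base cases: T_0 = 3 and 2·5^0 + 2^0 = 3; T_1 = 12 and 2·5^1 + 2^1 = 12.
Assume T_j = 2·5^j + 2^j for all 0 ≤ j ≤ k, where k ≥ 1.
Then T_{k+1} = 7T_k − 10T_{k−1} = 7·(2·5^k + 2^k) − 10·(2·5^{k−1} + 2^{k−1}) = 2·(7·5 − 10)5^{k−1} + (7·2 − 10)2^{k−1} = 50·5^{k−1} + 4·2^{k−1} = 2·5^{k+1} + 2^{k+1}.
By strong induction, T_m = 2·5^m + 2^m for all m ≥ 0.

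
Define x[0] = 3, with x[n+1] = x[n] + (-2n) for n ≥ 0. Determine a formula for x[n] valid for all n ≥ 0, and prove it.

Claim: x[n] = -n^2 + n + 3.

Base case: x[0] = 3, and -0^2 + 0 + 3 = 3.
Assume x[j] = -j^2 + j + 3.
Then x[j+1] = x[j] + (-2j) = (-j^2 + j + 3) + (-2j) = -j^2 − j + 3,
and -(j+1)^2 + (j+1) + 3 = -j^2 − j + 3.
By induction, x[n] = -n^2 + n + 3 for all n ≥ 0.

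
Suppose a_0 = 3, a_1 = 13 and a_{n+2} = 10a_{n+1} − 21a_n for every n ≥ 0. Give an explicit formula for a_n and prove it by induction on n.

Claim: a_n = 7^n + 2·3^n.

Base cases: a_0 = 3 and 7^0 + 2·3^0 = 3; a_1 = 13 and 7^1 + 2·3^1 = 13.
Assume a_i = 7^i + 2·3^i for all 0 ≤ i ≤ j, where j ≥ 1.
Then a_{j+1} = 10a_j − 21a_{j−1} = 10·(7^j + 2·3^j) − 21·(7^{j−1} + 2·3^{j−1}) = (10·7 − 21)7^{j−1} + 2·(10·3 − 21)3^{j−1} = 49·7^{j−1} + 18·3^{j−1} = 7^{j+1} + 2·3^{j+1}.
Hence a_n = 7^n + 2·3^n for every n ≥ 0, by strong induction.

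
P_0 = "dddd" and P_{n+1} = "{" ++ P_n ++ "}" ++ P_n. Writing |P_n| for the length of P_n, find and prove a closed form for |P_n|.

Claim: |P_n| = 6·2^n − 2.

Base case: |P_0| = 4, and 6·2^0 − 2 = 4.
Assume |P_r| = 6·2^r − 2.
Then |P_{r+1}| = 1 + |P_r| + 1 + |P_r| = 2|P_r| + 2 = 2(6·2^r − 2) + 2 = 6·2^{r+1} − 4 + 2 = 6·2^{r+1} − 2.
By induction, |P_n| = 6·2^n − 2 for all n ≥ 0.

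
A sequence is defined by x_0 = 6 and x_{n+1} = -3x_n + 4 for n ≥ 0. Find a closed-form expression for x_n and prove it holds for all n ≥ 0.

Claim: x_n = 5·(-3)^n + 1.

Base case: x_0 = 6, and 5·(-3)^0 + 1 = 5 + 1 = 6.
Assume x_j = 5·(-3)^j + 1 for some j ≥ 0.
Then x_{j+1} = -3x_j + 4 = -3·(5·(-3)^j + 1) + 4 = -15·(-3)^j − 3 + 4 = 5·(-3)^{j+1} + 1.
So the formula holds for j+1, and by induction x_n = 5·(-3)^n + 1 for all n ≥ 0.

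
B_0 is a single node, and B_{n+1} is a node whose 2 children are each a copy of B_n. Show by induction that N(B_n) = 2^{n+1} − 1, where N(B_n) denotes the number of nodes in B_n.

Base case: N(B_0) = 1, and 2^{0+1} − 1 = 1.
Assume N(B_m) = 2^{m+1} − 1.
Then N(B_{m+1}) = 1 + 2N(B_m) = 1 + 2(2^{m+1} − 1) = 2^{m+2} − 2 + 1 = 2^{m+2} − 1.
So the formula holds for m+1, and by induction N(B_n) = 2^{n+1} − 1 for all n ≥ 0.

N(B_n) = 2^{n+1} − 1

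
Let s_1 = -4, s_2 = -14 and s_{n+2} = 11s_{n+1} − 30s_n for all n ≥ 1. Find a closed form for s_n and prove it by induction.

Claim: s_n = 6^n − 2·5^n.

Base cases: s_1 = -4 and 6^1 − 2·5^1 = -4; s_2 = -14 and 6^2 − 2·5^2 = -14.
Assume s_i = 6^i − 2·5^i for all 1 ≤ i ≤ j, where j ≥ 2.
Then s_{j+1} = 11s_j − 30s_{j−1} = 11·(6^j − 2·5^j) − 30·(6^{j−1} − 2·5^{j−1}) = (11·6 − 30)6^{j−1} − 2·(11·5 − 30)5^{j−1} = 36·6^{j−1} − 50·5^{j−1} = 6^{j+1} − 2·5^{j+1}.
This completes the inductive step, so s_n = 6^n − 2·5^n for all n ≥ 1.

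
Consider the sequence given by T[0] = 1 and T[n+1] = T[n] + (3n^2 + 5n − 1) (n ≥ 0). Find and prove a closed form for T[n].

Claim: T[n] = n^3 + n^2 − 3n + 1.

Base case: T[0] = 1, and 0^3 + 0^2 − 3·0 + 1 = 1.
Assume T[m] = m^3 + m^2 − 3m + 1.
Then T[m+1] = T[m] + (3m^2 + 5m − 1) = (m^3 + m^2 − 3m + 1) + (3m^2 + 5m − 1) = m^3 + 4m^2 + 2m,
and (m+1)^3 + (m+1)^2 − 3·(m+1) + 1 = m^3 + 4m^2 + 2m.
Hence T[n] = n^3 + n^2 − 3n + 1 for every n ≥ 0, by induction.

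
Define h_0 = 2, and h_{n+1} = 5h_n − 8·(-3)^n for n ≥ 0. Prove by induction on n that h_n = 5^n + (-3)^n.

Base case: h_0 = 2, and 5^0 + (-3)^0 = 1 + 1 = 2.
Assume h_j = 5^j + (-3)^j for some j ≥ 0.
Then h_{j+1} = 5h_j − 8·(-3)^j = 5·(5^j + (-3)^j) − 8·(-3)^j = 5^{j+1} + 5·(-3)^j − 8·(-3)^j = 5^{j+1} − 3·(-3)^j = 5^{j+1} + (-3)^{j+1}.
This completes the inductive step, so h_n = 5^n + (-3)^n for all n ≥ 0.

h_n = 5^n + (-3)^n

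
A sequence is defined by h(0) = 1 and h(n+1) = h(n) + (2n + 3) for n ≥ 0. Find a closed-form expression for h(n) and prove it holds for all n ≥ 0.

Claim: h(n) = n^2 + 2n + 1.

Base case: h(0) = 1, and 0^2 + 2·0 + 1 = 1.
Assume h(j) = j^2 + 2j + 1.
Then h(j+1) = h(j) + (2j + 3) = (j^2 + 2j + 1) + (2j + 3) = j^2 + 4j + 4,
and (j+1)^2 + 2·(j+1) + 1 = j^2 + 4j + 4.
Hence h(n) = n^2 + 2n + 1 for every n ≥ 0, by induction.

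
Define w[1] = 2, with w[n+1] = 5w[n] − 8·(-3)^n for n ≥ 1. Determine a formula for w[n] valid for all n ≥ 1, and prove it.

Claim: w[n] = 5^n + (-3)^n.

Base case: w[1] = 2, and 5^1 + (-3)^1 = 5 − 3 = 2.
Assume w[r] = 5^r + (-3)^r for some r ≥ 1.
Then w[r+1] = 5w[r] − 8·(-3)^r = 5·(5^r + (-3)^r) − 8·(-3)^r = 5^{r+1} + 5·(-3)^r − 8·(-3)^r = 5^{r+1} − 3·(-3)^r = 5^{r+1} + (-3)^{r+1}.
By induction, w[n] = 5^n + (-3)^n for all n ≥ 1.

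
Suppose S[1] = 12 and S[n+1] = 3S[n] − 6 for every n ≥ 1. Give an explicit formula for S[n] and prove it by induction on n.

Claim: S[n] = 3^{n+1} + 3.

Base case: S[1] = 12, and 3^{1+1} + 3 = 9 + 3 = 12.
Assume S[m] = 3^{m+1} + 3 for some m ≥ 1.
Then S[m+1] = 3S[m] − 6 = 3·(3^{m+1} + 3) − 6 = 3^{m+2} + 9 − 6 = 3^{m+2} + 3.
So the formula holds for m+1, and by induction S[n] = 3^{n+1} + 3 for all n ≥ 1.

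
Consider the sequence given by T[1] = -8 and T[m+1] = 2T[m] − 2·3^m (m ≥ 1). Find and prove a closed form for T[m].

Claim: T[m] = -2^m − 2·3^m.

Base case: T[1] = -8, and -2^1 − 2·3^1 = -2 − 6 = -8.
Assume T[r] = -2^r − 2·3^r for some r ≥ 1.
Then T[r+1] = 2T[r] − 2·3^r = 2·(-2^r − 2·3^r) − 2·3^r = -2^{r+1} − 4·3^r − 2·3^r = -2^{r+1} − 6·3^r = -2^{r+1} − 2·3^{r+1}.
This completes the inductive step, so T[m] = -2^m − 2·3^m for all m ≥ 1.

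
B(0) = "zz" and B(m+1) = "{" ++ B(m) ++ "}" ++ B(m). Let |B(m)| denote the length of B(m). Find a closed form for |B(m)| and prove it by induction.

Claim: |B(m)| = 2^{m+2} − 2.

Base case: |B(0)| = 2, and 2^{0+2} − 2 = 2.
Assume |B(r)| = 2^{r+2} − 2.
Then |B(r+1)| = 1 + |B(r)| + 1 + |B(r)| = 2|B(r)| + 2 = 2(2^{r+2} − 2) + 2 = 2^{r+3} − 4 + 2 = 2^{r+3} − 2.
So the formula holds for r+1, and by induction |B(m)| = 2^{m+2} − 2 for all m ≥ 0.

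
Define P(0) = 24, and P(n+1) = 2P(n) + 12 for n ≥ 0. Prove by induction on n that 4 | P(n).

Base case: P(0) = 24 = 4·6, so 4 | P(0).
Assume 4 | P(k), so P(k) = 4t for some integer t.
Then P(k+1) = 2P(k) + 12 = 2·(4t) + 12 = 4(2t + 3), so 4 | P(k+1).
Hence 4 | P(n) for every n ≥ 0, by induction.

4 | P(n)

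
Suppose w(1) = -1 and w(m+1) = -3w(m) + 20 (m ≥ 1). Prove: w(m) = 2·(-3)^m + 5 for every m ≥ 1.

Base case: w(1) = -1, and 2·(-3)^1 + 5 = -6 + 5 = -1.
Assume w(k) = 2·(-3)^k + 5 for some k ≥ 1.
Then w(k+1) = -3w(k) + 20 = -3·(2·(-3)^k + 5) + 20 = -6·(-3)^k − 15 + 20 = 2·(-3)^{k+1} + 5.
By induction, w(m) = 2·(-3)^m + 5 for all m ≥ 1.

w(m) = 2·(-3)^m + 5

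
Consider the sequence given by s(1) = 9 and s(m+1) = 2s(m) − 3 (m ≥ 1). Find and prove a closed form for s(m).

Claim: s(m) = 3·2^m + 3.

Base case: s(1) = 9, and 3·2^1 + 3 = 6 + 3 = 9.
Assume s(j) = 3·2^j + 3 for some j ≥ 1.
Then s(j+1) = 2s(j) − 3 = 2·(3·2^j + 3) − 3 = 6·2^j + 6 − 3 = 3·2^{j+1} + 3.
By induction, s(m) = 3·2^m + 3 for all m ≥ 1.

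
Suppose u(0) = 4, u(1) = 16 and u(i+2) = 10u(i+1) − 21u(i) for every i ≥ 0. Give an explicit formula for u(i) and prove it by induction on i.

Claim: u(i) = 3·3^i + 7^i.

Base cases: u(0) = 4 and 3·3^0 + 7^0 = 4; u(1) = 16 and 3·3^1 + 7^1 = 16.
Assume u(t) = 3·3^t + 7^t for all 0 ≤ t ≤ j, where j ≥ 1.
Then u(j+1) = 10u(j) − 21u(j−1) = 10·(3·3^j + 7^j) − 21·(3·3^{j−1} + 7^{j−1}) = 3·(10·3 − 21)3^{j−1} + (10·7 − 21)7^{j−1} = 27·3^{j−1} + 49·7^{j−1} = 3·3^{j+1} + 7^{j+1}.
Hence u(i) = 3·3^i + 7^i for every i ≥ 0, by strong induction.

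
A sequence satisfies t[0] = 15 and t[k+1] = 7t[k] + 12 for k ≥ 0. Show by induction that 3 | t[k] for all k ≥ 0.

Base case: t[0] = 15 = 3·5, so 3 | t[0].
Assume 3 | t[m], so t[m] = 3s for some integer s.
Then t[m+1] = 7t[m] + 12 = 7·(3s) + 12 = 3(7s + 4), so 3 | t[m+1].
This completes the inductive step, so 3 | t[k] for all k ≥ 0.

3 | t[k]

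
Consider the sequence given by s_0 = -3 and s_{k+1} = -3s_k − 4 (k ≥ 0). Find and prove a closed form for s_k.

Claim: s_k = -2·(-3)^k − 1.

Base case: s_0 = -3, and -2·(-3)^0 − 1 = -2 − 1 = -3.
Assume s_j = -2·(-3)^j − 1 for some j ≥ 0.
Then s_{j+1} = -3s_j − 4 = -3·(-2·(-3)^j − 1) − 4 = 6·(-3)^j + 3 − 4 = -2·(-3)^{j+1} − 1.
So the formula holds for j+1, and by induction s_k = -2·(-3)^k − 1 for all k ≥ 0.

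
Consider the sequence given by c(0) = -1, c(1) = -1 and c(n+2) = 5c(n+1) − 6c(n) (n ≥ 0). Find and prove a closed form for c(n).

Claim: c(n) = 3^n − 2·2^n.

Base cases: c(0) = -1 and 3^0 − 2·2^0 = -1; c(1) = -1 and 3^1 − 2·2^1 = -1.
Assume c(j) = 3^j − 2·2^j for all 0 ≤ j ≤ r, where r ≥ 1.
Then c(r+1) = 5c(r) − 6c(r−1) = 5·(3^r − 2·2^r) − 6·(3^{r−1} − 2·2^{r−1}) = (5·3 − 6)3^{r−1} − 2·(5·2 − 6)2^{r−1} = 9·3^{r−1} − 8·2^{r−1} = 3^{r+1} − 2·2^{r+1}.
This completes the inductive step, so c(n) = 3^n − 2·2^n for all n ≥ 0.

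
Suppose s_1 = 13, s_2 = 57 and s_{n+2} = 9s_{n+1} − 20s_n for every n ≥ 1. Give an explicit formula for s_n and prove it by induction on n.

Claim: s_n = 2·4^n + 5^n.

Base cases: s_1 = 13 and 2·4^1 + 5^1 = 13; s_2 = 57 and 2·4^2 + 5^2 = 57.
Assume s_j = 2·4^j + 5^j for all 1 ≤ j ≤ k, where k ≥ 2.
Then s_{k+1} = 9s_k − 20s_{k−1} = 9·(2·4^k + 5^k) − 20·(2·4^{k−1} + 5^{k−1}) = 2·(9·4 − 20)4^{k−1} + (9·5 − 20)5^{k−1} = 32·4^{k−1} + 25·5^{k−1} = 2·4^{k+1} + 5^{k+1}.
This completes the inductive step, so s_n = 2·4^n + 5^n for all n ≥ 1.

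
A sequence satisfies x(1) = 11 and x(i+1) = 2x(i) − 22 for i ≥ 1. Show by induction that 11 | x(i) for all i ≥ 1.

Base case: x(1) = 11 = 11·1, so 11 | x(1).
Assume 11 | x(j), so x(j) = 11t for some integer t.
Then x(j+1) = 2x(j) − 22 = 2·(11t) − 22 = 11(2t − 2), so 11 | x(j+1).
Hence 11 | x(i) for every i ≥ 1, by induction.

11 | x(i)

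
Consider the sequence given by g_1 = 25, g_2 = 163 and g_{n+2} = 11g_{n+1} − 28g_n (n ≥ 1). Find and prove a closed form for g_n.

Claim: g_n = 3·7^n + 4^n.

Base cases: g_1 = 25 and 3·7^1 + 4^1 = 25; g_2 = 163 and 3·7^2 + 4^2 = 163.
Assume g_j = 3·7^j + 4^j for all 1 ≤ j ≤ k, where k ≥ 2.
Then g_{k+1} = 11g_k − 28g_{k−1} = 11·(3·7^k + 4^k) − 28·(3·7^{k−1} + 4^{k−1}) = 3·(11·7 − 28)7^{k−1} + (11·4 − 28)4^{k−1} = 147·7^{k−1} + 16·4^{k−1} = 3·7^{k+1} + 4^{k+1}.
This completes the inductive step, so g_n = 3·7^n + 4^n for all n ≥ 1.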